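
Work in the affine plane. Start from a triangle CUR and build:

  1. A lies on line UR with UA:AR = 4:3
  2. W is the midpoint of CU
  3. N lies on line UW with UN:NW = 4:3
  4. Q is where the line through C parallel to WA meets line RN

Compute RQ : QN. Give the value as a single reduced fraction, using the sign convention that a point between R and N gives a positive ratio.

Assign C = (0, 0), U = (1, 0), R = (0, 1) — the answer is frame-independent, so this choice is without loss of generality.
1. A lies on line UR with UA:AR = 4:3 ⇒ A = (3/7, 4/7)
2. W is the midpoint of CU ⇒ W = (1/2, 0)
3. N lies on line UW with UN:NW = 4:3 ⇒ N = (5/7, 0)
4. Q is where the line through C parallel to WA meets line RN ⇒ Q = (-5/33, 40/33)
Q = R + t·(N−R) with t = -7/33, so RQ:QN = t:(1−t) = -7/33:40/33

RQ:QN = -7/40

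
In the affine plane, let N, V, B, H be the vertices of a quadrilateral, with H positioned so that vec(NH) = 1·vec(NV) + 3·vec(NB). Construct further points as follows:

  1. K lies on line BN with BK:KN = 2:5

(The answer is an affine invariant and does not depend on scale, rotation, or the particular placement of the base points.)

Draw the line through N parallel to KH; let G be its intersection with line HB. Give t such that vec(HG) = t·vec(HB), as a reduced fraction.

Assign N = (0, 0), V = (1, 0), B = (0, 1), H = (1, 3) — the answer is frame-independent, so this choice is without loss of generality.
1. K lies on line BN with BK:KN = 2:5 ⇒ K = (0, 5/7)
through N parallel to KH: direction (1, 16/7); meets HB at G = (7/2, 8)
G = H + t·(B−H) with t = -5/2

t = -5/2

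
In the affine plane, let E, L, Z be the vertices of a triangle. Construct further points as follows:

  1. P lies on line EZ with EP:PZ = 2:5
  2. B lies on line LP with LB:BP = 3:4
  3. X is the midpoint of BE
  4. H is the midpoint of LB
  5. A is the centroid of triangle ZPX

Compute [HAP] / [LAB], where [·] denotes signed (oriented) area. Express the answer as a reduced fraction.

[HAP]:[LAB] = 11/6

Set E = (0, 0), L = (1, 0), Z = (0, 1); any affine frame gives the same invariant.
1. P lies on line EZ with EP:PZ = 2:5 ⇒ P = (0, 2/7)
2. B lies on line LP with LB:BP = 3:4 ⇒ B = (4/7, 6/49)
3. X is the midpoint of BE ⇒ X = (2/7, 3/49)
4. H is the midpoint of LB ⇒ H = (11/14, 3/49)
5. A is the centroid of triangle ZPX ⇒ A = (2/21, 22/49)
2·[HAP] = 22/147, 2·[LAB] = 4/49
[HAP]:[LAB] = 22/147:4/49 = 11/6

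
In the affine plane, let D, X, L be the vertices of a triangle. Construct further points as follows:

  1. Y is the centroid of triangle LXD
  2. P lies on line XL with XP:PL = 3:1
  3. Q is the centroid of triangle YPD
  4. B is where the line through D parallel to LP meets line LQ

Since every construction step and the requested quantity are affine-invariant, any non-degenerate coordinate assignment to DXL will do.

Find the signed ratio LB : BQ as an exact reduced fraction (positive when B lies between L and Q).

Choose coordinates D = (0, 0), X = (1, 0), L = (0, 1).
1. Y is the centroid of triangle LXD ⇒ Y = (1/3, 1/3)
2. P lies on line XL with XP:PL = 3:1 ⇒ P = (1/4, 3/4)
3. Q is the centroid of triangle YPD ⇒ Q = (7/36, 13/36)
4. B is where the line through D parallel to LP meets line LQ ⇒ B = (7/16, -7/16)
B = L + t·(Q−L) with t = 9/4, so LB:BQ = t:(1−t) = 9/4:-5/4

LB:BQ = -9/5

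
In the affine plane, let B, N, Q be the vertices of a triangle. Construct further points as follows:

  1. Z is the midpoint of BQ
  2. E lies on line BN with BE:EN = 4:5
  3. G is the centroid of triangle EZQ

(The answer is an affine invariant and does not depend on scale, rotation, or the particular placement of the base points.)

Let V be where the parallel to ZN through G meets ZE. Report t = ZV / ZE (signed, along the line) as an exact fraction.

Work in coordinates with B = (0, 0), N = (1, 0), Q = (0, 1).
1. Z is the midpoint of BQ ⇒ Z = (0, 1/2)
2. E lies on line BN with BE:EN = 4:5 ⇒ E = (4/9, 0)
3. G is the centroid of triangle EZQ ⇒ G = (4/27, 1/2)
through G parallel to ZN: direction (1, -1/2); meets ZE at V = (-16/135, 19/30)
V = Z + t·(E−Z) with t = -4/15

t = -4/15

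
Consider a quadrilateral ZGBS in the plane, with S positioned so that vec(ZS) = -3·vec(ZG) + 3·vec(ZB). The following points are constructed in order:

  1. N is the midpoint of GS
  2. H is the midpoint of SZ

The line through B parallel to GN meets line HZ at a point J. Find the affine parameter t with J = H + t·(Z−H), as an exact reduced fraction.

t = -5/3

Assign Z = (0, 0), G = (1, 0), B = (0, 1), S = (-3, 3) — the answer is frame-independent, so this choice is without loss of generality.
1. N is the midpoint of GS ⇒ N = (-1, 3/2)
2. H is the midpoint of SZ ⇒ H = (-3/2, 3/2)
through B parallel to GN: direction (-2, 3/2); meets HZ at J = (-4, 4)
J = H + t·(Z−H) with t = -5/3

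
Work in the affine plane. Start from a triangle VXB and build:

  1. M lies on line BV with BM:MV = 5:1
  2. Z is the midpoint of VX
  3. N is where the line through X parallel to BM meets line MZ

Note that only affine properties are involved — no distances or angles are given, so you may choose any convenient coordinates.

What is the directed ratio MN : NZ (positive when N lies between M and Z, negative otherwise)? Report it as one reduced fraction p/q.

Work in coordinates with V = (0, 0), X = (1, 0), B = (0, 1).
1. M lies on line BV with BM:MV = 5:1 ⇒ M = (0, 1/6)
2. Z is the midpoint of VX ⇒ Z = (1/2, 0)
3. N is where the line through X parallel to BM meets line MZ ⇒ N = (1, -1/6)
N = M + t·(Z−M) with t = 2, so MN:NZ = t:(1−t) = 2:-1

MN:NZ = -2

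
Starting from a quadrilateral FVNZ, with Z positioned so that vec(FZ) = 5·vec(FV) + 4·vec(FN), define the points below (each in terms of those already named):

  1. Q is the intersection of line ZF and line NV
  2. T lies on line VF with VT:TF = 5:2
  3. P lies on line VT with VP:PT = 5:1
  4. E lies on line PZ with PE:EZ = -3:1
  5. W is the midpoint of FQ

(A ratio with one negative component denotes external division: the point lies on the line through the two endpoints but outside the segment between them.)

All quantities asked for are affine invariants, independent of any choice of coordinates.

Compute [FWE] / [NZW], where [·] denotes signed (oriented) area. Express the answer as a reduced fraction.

[FWE]:[NZW] = -1/105

Set F = (0, 0), V = (1, 0), N = (0, 1), Z = (5, 4); any affine frame gives the same invariant.
1. Q is the intersection of line ZF and line NV ⇒ Q = (5/9, 4/9)
2. T lies on line VF with VT:TF = 5:2 ⇒ T = (2/7, 0)
3. P lies on line VT with VP:PT = 5:1 ⇒ P = (17/42, 0)
4. E lies on line PZ with PE:EZ = -3:1 ⇒ E = (613/84, 6)
5. W is the midpoint of FQ ⇒ W = (5/18, 2/9)
2·[FWE] = 17/378, 2·[NZW] = -85/18
[FWE]:[NZW] = 17/378:-85/18 = -1/105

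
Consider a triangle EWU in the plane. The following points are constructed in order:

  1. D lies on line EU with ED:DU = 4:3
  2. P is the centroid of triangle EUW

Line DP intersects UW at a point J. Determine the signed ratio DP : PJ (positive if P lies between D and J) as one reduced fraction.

Work in coordinates with E = (0, 0), W = (1, 0), U = (0, 1).
1. D lies on line EU with ED:DU = 4:3 ⇒ D = (0, 4/7)
2. P is the centroid of triangle EUW ⇒ P = (1/3, 1/3)
line DP meets UW at J = (3/2, -1/2)
P = D + t·(J−D) with t = 2/9, so DP:PJ = 2/9:7/9

DP:PJ = 2/7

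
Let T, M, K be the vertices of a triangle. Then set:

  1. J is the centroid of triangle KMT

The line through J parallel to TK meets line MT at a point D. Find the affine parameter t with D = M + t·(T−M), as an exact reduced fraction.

Work in coordinates with T = (0, 0), M = (1, 0), K = (0, 1).
1. J is the centroid of triangle KMT ⇒ J = (1/3, 1/3)
through J parallel to TK: direction (0, 1); meets MT at D = (1/3, 0)
D = M + t·(T−M) with t = 2/3

t = 2/3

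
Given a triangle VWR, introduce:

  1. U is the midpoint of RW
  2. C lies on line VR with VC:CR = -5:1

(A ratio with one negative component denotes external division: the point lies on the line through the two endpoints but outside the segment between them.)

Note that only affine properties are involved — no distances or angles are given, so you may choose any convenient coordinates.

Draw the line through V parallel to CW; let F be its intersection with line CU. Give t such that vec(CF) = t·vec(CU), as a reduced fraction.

Choose coordinates V = (0, 0), W = (1, 0), R = (0, 1).
1. U is the midpoint of RW ⇒ U = (1/2, 1/2)
2. C lies on line VR with VC:CR = -5:1 ⇒ C = (0, 5/4)
through V parallel to CW: direction (1, -5/4); meets CU at F = (5, -25/4)
F = C + t·(U−C) with t = 10

t = 10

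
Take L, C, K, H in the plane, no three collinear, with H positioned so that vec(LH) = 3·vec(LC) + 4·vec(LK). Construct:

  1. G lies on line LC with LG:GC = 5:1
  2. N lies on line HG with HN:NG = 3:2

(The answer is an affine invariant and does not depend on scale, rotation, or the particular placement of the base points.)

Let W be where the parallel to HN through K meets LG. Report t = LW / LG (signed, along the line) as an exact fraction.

Assign L = (0, 0), C = (1, 0), K = (0, 1), H = (3, 4) — the answer is frame-independent, so this choice is without loss of generality.
1. G lies on line LC with LG:GC = 5:1 ⇒ G = (5/6, 0)
2. N lies on line HG with HN:NG = 3:2 ⇒ N = (17/10, 8/5)
through K parallel to HN: direction (-13/10, -12/5); meets LG at W = (-13/24, 0)
W = L + t·(G−L) with t = -13/20

t = -13/20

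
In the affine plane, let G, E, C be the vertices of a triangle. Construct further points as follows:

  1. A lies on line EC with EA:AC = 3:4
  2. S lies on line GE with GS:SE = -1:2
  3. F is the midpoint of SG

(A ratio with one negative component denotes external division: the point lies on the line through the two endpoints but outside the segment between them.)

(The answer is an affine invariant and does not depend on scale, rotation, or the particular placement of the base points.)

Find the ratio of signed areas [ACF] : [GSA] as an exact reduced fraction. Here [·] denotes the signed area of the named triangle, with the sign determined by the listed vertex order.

Set G = (0, 0), E = (1, 0), C = (0, 1); any affine frame gives the same invariant.
1. A lies on line EC with EA:AC = 3:4 ⇒ A = (4/7, 3/7)
2. S lies on line GE with GS:SE = -1:2 ⇒ S = (-1, 0)
3. F is the midpoint of SG ⇒ F = (-1/2, 0)
2·[ACF] = 6/7, 2·[GSA] = -3/7
[ACF]:[GSA] = 6/7:-3/7 = -2

[ACF]:[GSA] = -2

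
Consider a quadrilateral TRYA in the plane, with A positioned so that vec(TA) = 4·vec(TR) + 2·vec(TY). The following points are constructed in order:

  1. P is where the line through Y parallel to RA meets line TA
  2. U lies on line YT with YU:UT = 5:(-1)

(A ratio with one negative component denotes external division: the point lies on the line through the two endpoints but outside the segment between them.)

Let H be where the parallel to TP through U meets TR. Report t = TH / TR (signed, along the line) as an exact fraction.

Set T = (0, 0), R = (1, 0), Y = (0, 1), A = (4, 2); any affine frame gives the same invariant.
1. P is where the line through Y parallel to RA meets line TA ⇒ P = (-6, -3)
2. U lies on line YT with YU:UT = 5:(-1) ⇒ U = (0, -1/4)
through U parallel to TP: direction (-6, -3); meets TR at H = (1/2, 0)
H = T + t·(R−T) with t = 1/2

t = 1/2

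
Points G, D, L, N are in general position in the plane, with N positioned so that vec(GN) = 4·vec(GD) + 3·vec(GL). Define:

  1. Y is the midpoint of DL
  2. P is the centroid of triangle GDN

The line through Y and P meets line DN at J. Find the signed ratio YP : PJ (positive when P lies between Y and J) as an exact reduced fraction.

Choose coordinates G = (0, 0), D = (1, 0), L = (0, 1), N = (4, 3).
1. Y is the midpoint of DL ⇒ Y = (1/2, 1/2)
2. P is the centroid of triangle GDN ⇒ P = (5/3, 1)
line YP meets DN at J = (9/4, 5/4)
P = Y + t·(J−Y) with t = 2/3, so YP:PJ = 2/3:1/3

YP:PJ = 2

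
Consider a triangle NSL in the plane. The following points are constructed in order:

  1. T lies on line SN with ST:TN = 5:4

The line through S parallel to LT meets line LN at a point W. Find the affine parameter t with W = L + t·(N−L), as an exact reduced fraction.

t = -5/4

Set N = (0, 0), S = (1, 0), L = (0, 1); any affine frame gives the same invariant.
1. T lies on line SN with ST:TN = 5:4 ⇒ T = (4/9, 0)
through S parallel to LT: direction (4/9, -1); meets LN at W = (0, 9/4)
W = L + t·(N−L) with t = -5/4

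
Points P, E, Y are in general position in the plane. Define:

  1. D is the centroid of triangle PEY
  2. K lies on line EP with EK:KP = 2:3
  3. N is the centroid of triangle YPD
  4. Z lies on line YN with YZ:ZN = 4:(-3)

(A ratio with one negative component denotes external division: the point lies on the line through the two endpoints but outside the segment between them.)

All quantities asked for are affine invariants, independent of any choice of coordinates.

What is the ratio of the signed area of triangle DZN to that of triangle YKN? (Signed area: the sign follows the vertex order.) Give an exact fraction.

Assign P = (0, 0), E = (1, 0), Y = (0, 1) — the answer is frame-independent, so this choice is without loss of generality.
1. D is the centroid of triangle PEY ⇒ D = (1/3, 1/3)
2. K lies on line EP with EK:KP = 2:3 ⇒ K = (3/5, 0)
3. N is the centroid of triangle YPD ⇒ N = (1/9, 4/9)
4. Z lies on line YN with YZ:ZN = 4:(-3) ⇒ Z = (4/9, -11/9)
2·[DZN] = -1/3, 2·[YKN] = -2/9
[DZN]:[YKN] = -1/3:-2/9 = 3/2

[DZN]:[YKN] = 3/2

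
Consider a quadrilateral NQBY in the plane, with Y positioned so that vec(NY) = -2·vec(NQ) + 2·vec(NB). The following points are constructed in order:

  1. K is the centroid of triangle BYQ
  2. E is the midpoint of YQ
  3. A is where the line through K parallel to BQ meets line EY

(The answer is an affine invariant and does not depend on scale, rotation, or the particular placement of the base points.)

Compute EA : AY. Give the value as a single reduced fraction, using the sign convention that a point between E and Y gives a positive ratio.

Choose coordinates N = (0, 0), Q = (1, 0), B = (0, 1), Y = (-2, 2).
1. K is the centroid of triangle BYQ ⇒ K = (-1/3, 1)
2. E is the midpoint of YQ ⇒ E = (-1/2, 1)
3. A is where the line through K parallel to BQ meets line EY ⇒ A = (0, 2/3)
A = E + t·(Y−E) with t = -1/3, so EA:AY = t:(1−t) = -1/3:4/3

EA:AY = -1/4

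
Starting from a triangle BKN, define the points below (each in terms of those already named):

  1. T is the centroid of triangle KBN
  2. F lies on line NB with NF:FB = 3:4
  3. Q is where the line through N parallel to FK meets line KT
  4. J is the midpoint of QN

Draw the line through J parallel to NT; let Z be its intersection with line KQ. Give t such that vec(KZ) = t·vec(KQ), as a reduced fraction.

Choose coordinates B = (0, 0), K = (1, 0), N = (0, 1).
1. T is the centroid of triangle KBN ⇒ T = (1/3, 1/3)
2. F lies on line NB with NF:FB = 3:4 ⇒ F = (0, 4/7)
3. Q is where the line through N parallel to FK meets line KT ⇒ Q = (7, -3)
4. J is the midpoint of QN ⇒ J = (7/2, -1)
through J parallel to NT: direction (1/3, -2/3); meets KQ at Z = (11/3, -4/3)
Z = K + t·(Q−K) with t = 4/9

t = 4/9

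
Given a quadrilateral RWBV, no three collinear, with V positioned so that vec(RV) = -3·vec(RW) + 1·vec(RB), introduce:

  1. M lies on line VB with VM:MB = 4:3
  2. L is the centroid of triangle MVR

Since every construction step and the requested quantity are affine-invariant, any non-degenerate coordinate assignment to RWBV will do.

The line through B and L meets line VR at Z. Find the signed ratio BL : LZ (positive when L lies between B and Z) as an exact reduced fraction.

Work in coordinates with R = (0, 0), W = (1, 0), B = (0, 1), V = (-3, 1).
1. M lies on line VB with VM:MB = 4:3 ⇒ M = (-9/7, 1)
2. L is the centroid of triangle MVR ⇒ L = (-10/7, 2/3)
line BL meets VR at Z = (-30/17, 10/17)
L = B + t·(Z−B) with t = 17/21, so BL:LZ = 17/21:4/21

BL:LZ = 17/4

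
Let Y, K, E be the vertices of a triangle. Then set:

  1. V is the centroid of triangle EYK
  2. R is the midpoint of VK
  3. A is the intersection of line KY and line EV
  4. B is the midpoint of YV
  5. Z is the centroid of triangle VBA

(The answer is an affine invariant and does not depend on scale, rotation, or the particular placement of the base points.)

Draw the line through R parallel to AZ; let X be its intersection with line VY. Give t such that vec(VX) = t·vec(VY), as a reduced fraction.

Work in coordinates with Y = (0, 0), K = (1, 0), E = (0, 1).
1. V is the centroid of triangle EYK ⇒ V = (1/3, 1/3)
2. R is the midpoint of VK ⇒ R = (2/3, 1/6)
3. A is the intersection of line KY and line EV ⇒ A = (1/2, 0)
4. B is the midpoint of YV ⇒ B = (1/6, 1/6)
5. Z is the centroid of triangle VBA ⇒ Z = (1/3, 1/6)
through R parallel to AZ: direction (-1/6, 1/6); meets VY at X = (5/12, 5/12)
X = V + t·(Y−V) with t = -1/4

t = -1/4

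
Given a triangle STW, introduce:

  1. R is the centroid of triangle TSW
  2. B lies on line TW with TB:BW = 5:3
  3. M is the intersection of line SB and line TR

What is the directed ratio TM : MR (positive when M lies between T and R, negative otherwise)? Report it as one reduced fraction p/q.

TM:MR = -15/2

Work in coordinates with S = (0, 0), T = (1, 0), W = (0, 1).
1. R is the centroid of triangle TSW ⇒ R = (1/3, 1/3)
2. B lies on line TW with TB:BW = 5:3 ⇒ B = (3/8, 5/8)
3. M is the intersection of line SB and line TR ⇒ M = (3/13, 5/13)
M = T + t·(R−T) with t = 15/13, so TM:MR = t:(1−t) = 15/13:-2/13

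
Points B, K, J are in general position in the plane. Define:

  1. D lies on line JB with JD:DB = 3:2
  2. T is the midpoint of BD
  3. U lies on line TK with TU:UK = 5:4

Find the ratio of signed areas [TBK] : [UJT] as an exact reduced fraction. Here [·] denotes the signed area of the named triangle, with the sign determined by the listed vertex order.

[TBK]:[UJT] = 9/20

Work in coordinates with B = (0, 0), K = (1, 0), J = (0, 1).
1. D lies on line JB with JD:DB = 3:2 ⇒ D = (0, 2/5)
2. T is the midpoint of BD ⇒ T = (0, 1/5)
3. U lies on line TK with TU:UK = 5:4 ⇒ U = (5/9, 4/45)
2·[TBK] = 1/5, 2·[UJT] = 4/9
[TBK]:[UJT] = 1/5:4/9 = 9/20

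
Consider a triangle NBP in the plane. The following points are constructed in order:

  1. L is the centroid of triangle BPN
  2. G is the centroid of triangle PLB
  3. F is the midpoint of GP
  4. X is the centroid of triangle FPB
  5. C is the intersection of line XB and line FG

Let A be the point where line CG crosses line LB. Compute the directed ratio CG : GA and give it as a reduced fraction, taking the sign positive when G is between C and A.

CG:GA = 3/2

Work in coordinates with N = (0, 0), B = (1, 0), P = (0, 1).
1. L is the centroid of triangle BPN ⇒ L = (1/3, 1/3)
2. G is the centroid of triangle PLB ⇒ G = (4/9, 4/9)
3. F is the midpoint of GP ⇒ F = (2/9, 13/18)
4. X is the centroid of triangle FPB ⇒ X = (11/27, 31/54)
5. C is the intersection of line XB and line FG ⇒ C = (1/9, 31/36)
line CG meets LB at A = (2/3, 1/6)
G = C + t·(A−C) with t = 3/5, so CG:GA = 3/5:2/5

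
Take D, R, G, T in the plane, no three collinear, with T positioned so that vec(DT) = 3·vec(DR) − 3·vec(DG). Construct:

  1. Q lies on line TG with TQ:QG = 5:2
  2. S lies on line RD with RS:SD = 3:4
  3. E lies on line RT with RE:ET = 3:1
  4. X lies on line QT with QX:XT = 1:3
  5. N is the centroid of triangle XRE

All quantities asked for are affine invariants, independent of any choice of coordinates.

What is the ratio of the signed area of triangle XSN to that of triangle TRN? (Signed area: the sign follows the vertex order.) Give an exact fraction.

[XSN]:[TRN] = -9/28

Set D = (0, 0), R = (1, 0), G = (0, 1), T = (3, -3); any affine frame gives the same invariant.
1. Q lies on line TG with TQ:QG = 5:2 ⇒ Q = (6/7, -1/7)
2. S lies on line RD with RS:SD = 3:4 ⇒ S = (4/7, 0)
3. E lies on line RT with RE:ET = 3:1 ⇒ E = (5/2, -9/4)
4. X lies on line QT with QX:XT = 1:3 ⇒ X = (39/28, -6/7)
5. N is the centroid of triangle XRE ⇒ N = (137/84, -29/28)
2·[XSN] = -45/784, 2·[TRN] = 5/28
[XSN]:[TRN] = -45/784:5/28 = -9/28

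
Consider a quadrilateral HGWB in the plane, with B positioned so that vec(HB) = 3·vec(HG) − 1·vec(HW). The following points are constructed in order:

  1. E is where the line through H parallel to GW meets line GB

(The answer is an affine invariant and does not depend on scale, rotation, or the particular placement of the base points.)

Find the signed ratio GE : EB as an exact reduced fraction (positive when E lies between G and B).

GE:EB = -1/2

Work in coordinates with H = (0, 0), G = (1, 0), W = (0, 1), B = (3, -1).
1. E is where the line through H parallel to GW meets line GB ⇒ E = (-1, 1)
E = G + t·(B−G) with t = -1, so GE:EB = t:(1−t) = -1:2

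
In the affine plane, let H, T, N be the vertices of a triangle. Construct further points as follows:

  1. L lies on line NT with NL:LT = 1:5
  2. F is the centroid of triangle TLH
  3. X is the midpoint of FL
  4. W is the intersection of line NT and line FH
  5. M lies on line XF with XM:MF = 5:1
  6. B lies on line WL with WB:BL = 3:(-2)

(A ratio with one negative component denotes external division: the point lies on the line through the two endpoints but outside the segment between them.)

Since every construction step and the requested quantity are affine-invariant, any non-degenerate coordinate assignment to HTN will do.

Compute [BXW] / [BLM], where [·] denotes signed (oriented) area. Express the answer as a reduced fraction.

Work in coordinates with H = (0, 0), T = (1, 0), N = (0, 1).
1. L lies on line NT with NL:LT = 1:5 ⇒ L = (1/6, 5/6)
2. F is the centroid of triangle TLH ⇒ F = (7/18, 5/18)
3. X is the midpoint of FL ⇒ X = (5/18, 5/9)
4. W is the intersection of line NT and line FH ⇒ W = (7/12, 5/12)
5. M lies on line XF with XM:MF = 5:1 ⇒ M = (10/27, 35/108)
6. B lies on line WL with WB:BL = 3:(-2) ⇒ B = (-2/3, 5/3)
2·[BXW] = 5/24, 2·[BLM] = -55/216
[BXW]:[BLM] = 5/24:-55/216 = -9/11

[BXW]:[BLM] = -9/11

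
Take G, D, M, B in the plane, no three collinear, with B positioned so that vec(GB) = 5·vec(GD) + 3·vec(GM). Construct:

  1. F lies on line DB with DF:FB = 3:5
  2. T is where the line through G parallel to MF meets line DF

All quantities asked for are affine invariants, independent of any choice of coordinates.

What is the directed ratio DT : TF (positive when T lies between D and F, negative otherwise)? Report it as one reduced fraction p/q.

DT:TF = 1/20

Work in coordinates with G = (0, 0), D = (1, 0), M = (0, 1), B = (5, 3).
1. F lies on line DB with DF:FB = 3:5 ⇒ F = (5/2, 9/8)
2. T is where the line through G parallel to MF meets line DF ⇒ T = (15/14, 3/56)
T = D + t·(F−D) with t = 1/21, so DT:TF = t:(1−t) = 1/21:20/21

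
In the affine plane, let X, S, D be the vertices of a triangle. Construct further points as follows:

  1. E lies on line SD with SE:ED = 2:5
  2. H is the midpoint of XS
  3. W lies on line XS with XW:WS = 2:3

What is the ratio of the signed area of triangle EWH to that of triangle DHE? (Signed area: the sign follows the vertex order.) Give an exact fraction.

[EWH]:[DHE] = 2/25

Work in coordinates with X = (0, 0), S = (1, 0), D = (0, 1).
1. E lies on line SD with SE:ED = 2:5 ⇒ E = (5/7, 2/7)
2. H is the midpoint of XS ⇒ H = (1/2, 0)
3. W lies on line XS with XW:WS = 2:3 ⇒ W = (2/5, 0)
2·[EWH] = 1/35, 2·[DHE] = 5/14
[EWH]:[DHE] = 1/35:5/14 = 2/25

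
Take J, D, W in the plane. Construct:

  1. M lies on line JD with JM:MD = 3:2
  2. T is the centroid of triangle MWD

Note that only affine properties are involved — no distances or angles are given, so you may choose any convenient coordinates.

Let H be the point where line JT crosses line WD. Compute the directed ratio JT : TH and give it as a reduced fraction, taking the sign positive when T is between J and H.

Choose coordinates J = (0, 0), D = (1, 0), W = (0, 1).
1. M lies on line JD with JM:MD = 3:2 ⇒ M = (3/5, 0)
2. T is the centroid of triangle MWD ⇒ T = (8/15, 1/3)
line JT meets WD at H = (8/13, 5/13)
T = J + t·(H−J) with t = 13/15, so JT:TH = 13/15:2/15

JT:TH = 13/2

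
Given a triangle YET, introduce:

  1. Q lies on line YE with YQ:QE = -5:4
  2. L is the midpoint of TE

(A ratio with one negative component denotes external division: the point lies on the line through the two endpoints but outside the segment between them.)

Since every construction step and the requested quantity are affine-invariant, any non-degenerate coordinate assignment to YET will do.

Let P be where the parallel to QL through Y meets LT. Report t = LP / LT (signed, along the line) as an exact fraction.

t = -5/4

Assign Y = (0, 0), E = (1, 0), T = (0, 1) — the answer is frame-independent, so this choice is without loss of generality.
1. Q lies on line YE with YQ:QE = -5:4 ⇒ Q = (5, 0)
2. L is the midpoint of TE ⇒ L = (1/2, 1/2)
through Y parallel to QL: direction (-9/2, 1/2); meets LT at P = (9/8, -1/8)
P = L + t·(T−L) with t = -5/4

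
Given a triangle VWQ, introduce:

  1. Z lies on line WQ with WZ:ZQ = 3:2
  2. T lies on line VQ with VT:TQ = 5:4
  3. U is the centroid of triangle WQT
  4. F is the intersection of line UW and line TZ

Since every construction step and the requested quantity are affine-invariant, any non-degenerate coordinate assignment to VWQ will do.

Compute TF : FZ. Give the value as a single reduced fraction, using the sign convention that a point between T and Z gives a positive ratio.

Work in coordinates with V = (0, 0), W = (1, 0), Q = (0, 1).
1. Z lies on line WQ with WZ:ZQ = 3:2 ⇒ Z = (2/5, 3/5)
2. T lies on line VQ with VT:TQ = 5:4 ⇒ T = (0, 5/9)
3. U is the centroid of triangle WQT ⇒ U = (1/3, 14/27)
4. F is the intersection of line UW and line TZ ⇒ F = (1/4, 7/12)
F = T + t·(Z−T) with t = 5/8, so TF:FZ = t:(1−t) = 5/8:3/8

TF:FZ = 5/3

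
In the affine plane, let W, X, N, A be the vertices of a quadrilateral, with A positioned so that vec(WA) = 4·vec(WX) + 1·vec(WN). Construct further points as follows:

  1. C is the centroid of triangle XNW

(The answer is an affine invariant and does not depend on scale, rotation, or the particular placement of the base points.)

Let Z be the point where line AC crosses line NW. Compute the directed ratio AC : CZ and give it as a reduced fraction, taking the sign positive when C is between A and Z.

AC:CZ = 11

Set W = (0, 0), X = (1, 0), N = (0, 1), A = (4, 1); any affine frame gives the same invariant.
1. C is the centroid of triangle XNW ⇒ C = (1/3, 1/3)
line AC meets NW at Z = (0, 3/11)
C = A + t·(Z−A) with t = 11/12, so AC:CZ = 11/12:1/12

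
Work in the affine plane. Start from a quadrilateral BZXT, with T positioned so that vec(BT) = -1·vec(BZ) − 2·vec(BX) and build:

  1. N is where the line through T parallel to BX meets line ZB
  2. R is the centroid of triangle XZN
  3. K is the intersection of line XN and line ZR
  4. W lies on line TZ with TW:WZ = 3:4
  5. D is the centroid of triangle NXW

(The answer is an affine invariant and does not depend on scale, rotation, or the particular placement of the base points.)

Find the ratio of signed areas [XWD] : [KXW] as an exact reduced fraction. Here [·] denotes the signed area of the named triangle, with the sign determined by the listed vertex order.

[XWD]:[KXW] = 2/3

Work in coordinates with B = (0, 0), Z = (1, 0), X = (0, 1), T = (-1, -2).
1. N is where the line through T parallel to BX meets line ZB ⇒ N = (-1, 0)
2. R is the centroid of triangle XZN ⇒ R = (0, 1/3)
3. K is the intersection of line XN and line ZR ⇒ K = (-1/2, 1/2)
4. W lies on line TZ with TW:WZ = 3:4 ⇒ W = (-1/7, -8/7)
5. D is the centroid of triangle NXW ⇒ D = (-8/21, -1/21)
2·[XWD] = -2/3, 2·[KXW] = -1
[XWD]:[KXW] = -2/3:-1 = 2/3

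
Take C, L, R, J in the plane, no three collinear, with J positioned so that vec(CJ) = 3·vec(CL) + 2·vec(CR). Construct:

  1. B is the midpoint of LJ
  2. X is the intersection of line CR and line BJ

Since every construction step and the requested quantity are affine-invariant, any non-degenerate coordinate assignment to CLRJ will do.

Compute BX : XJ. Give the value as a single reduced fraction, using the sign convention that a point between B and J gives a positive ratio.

BX:XJ = -2/3

Work in coordinates with C = (0, 0), L = (1, 0), R = (0, 1), J = (3, 2).
1. B is the midpoint of LJ ⇒ B = (2, 1)
2. X is the intersection of line CR and line BJ ⇒ X = (0, -1)
X = B + t·(J−B) with t = -2, so BX:XJ = t:(1−t) = -2:3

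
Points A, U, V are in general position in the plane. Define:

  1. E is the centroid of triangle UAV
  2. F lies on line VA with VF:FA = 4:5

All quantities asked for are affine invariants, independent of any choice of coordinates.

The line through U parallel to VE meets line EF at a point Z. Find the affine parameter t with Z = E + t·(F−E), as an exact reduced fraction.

t = -9/4

Work in coordinates with A = (0, 0), U = (1, 0), V = (0, 1).
1. E is the centroid of triangle UAV ⇒ E = (1/3, 1/3)
2. F lies on line VA with VF:FA = 4:5 ⇒ F = (0, 5/9)
through U parallel to VE: direction (1/3, -2/3); meets EF at Z = (13/12, -1/6)
Z = E + t·(F−E) with t = -9/4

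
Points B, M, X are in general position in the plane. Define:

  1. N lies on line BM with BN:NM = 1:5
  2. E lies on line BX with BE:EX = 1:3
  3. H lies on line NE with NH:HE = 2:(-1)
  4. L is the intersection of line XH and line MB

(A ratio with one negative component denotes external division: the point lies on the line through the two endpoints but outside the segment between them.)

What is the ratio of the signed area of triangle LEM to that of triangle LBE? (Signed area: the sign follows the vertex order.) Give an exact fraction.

Assign B = (0, 0), M = (1, 0), X = (0, 1) — the answer is frame-independent, so this choice is without loss of generality.
1. N lies on line BM with BN:NM = 1:5 ⇒ N = (1/6, 0)
2. E lies on line BX with BE:EX = 1:3 ⇒ E = (0, 1/4)
3. H lies on line NE with NH:HE = 2:(-1) ⇒ H = (-1/6, 1/2)
4. L is the intersection of line XH and line MB ⇒ L = (-1/3, 0)
2·[LEM] = -1/3, 2·[LBE] = 1/12
[LEM]:[LBE] = -1/3:1/12 = -4

[LEM]:[LBE] = -4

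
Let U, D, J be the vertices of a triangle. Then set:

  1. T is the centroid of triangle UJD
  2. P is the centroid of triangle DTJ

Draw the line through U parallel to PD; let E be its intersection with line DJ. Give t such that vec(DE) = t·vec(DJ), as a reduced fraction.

t = -4

Work in coordinates with U = (0, 0), D = (1, 0), J = (0, 1).
1. T is the centroid of triangle UJD ⇒ T = (1/3, 1/3)
2. P is the centroid of triangle DTJ ⇒ P = (4/9, 4/9)
through U parallel to PD: direction (5/9, -4/9); meets DJ at E = (5, -4)
E = D + t·(J−D) with t = -4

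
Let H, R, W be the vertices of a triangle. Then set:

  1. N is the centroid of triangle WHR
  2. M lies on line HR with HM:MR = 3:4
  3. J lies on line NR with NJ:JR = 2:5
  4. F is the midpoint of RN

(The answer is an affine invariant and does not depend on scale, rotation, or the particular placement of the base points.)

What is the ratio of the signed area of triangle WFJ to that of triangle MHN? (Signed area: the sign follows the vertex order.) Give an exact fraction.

[WFJ]:[MHN] = 1/2

Choose coordinates H = (0, 0), R = (1, 0), W = (0, 1).
1. N is the centroid of triangle WHR ⇒ N = (1/3, 1/3)
2. M lies on line HR with HM:MR = 3:4 ⇒ M = (3/7, 0)
3. J lies on line NR with NJ:JR = 2:5 ⇒ J = (11/21, 5/21)
4. F is the midpoint of RN ⇒ F = (2/3, 1/6)
2·[WFJ] = -1/14, 2·[MHN] = -1/7
[WFJ]:[MHN] = -1/14:-1/7 = 1/2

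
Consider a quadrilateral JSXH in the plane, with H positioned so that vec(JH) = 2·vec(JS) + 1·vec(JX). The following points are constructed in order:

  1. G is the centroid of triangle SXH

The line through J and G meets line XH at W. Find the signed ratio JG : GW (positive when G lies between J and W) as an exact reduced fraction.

Assign J = (0, 0), S = (1, 0), X = (0, 1), H = (2, 1) — the answer is frame-independent, so this choice is without loss of generality.
1. G is the centroid of triangle SXH ⇒ G = (1, 2/3)
line JG meets XH at W = (3/2, 1)
G = J + t·(W−J) with t = 2/3, so JG:GW = 2/3:1/3

JG:GW = 2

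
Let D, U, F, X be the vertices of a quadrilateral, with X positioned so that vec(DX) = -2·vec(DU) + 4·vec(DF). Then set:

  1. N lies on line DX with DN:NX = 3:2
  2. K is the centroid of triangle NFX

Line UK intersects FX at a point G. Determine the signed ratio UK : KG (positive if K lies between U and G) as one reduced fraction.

Assign D = (0, 0), U = (1, 0), F = (0, 1), X = (-2, 4) — the answer is frame-independent, so this choice is without loss of generality.
1. N lies on line DX with DN:NX = 3:2 ⇒ N = (-6/5, 12/5)
2. K is the centroid of triangle NFX ⇒ K = (-16/15, 37/15)
line UK meets FX at G = (-12/19, 37/19)
K = U + t·(G−U) with t = 19/15, so UK:KG = 19/15:-4/15

UK:KG = -19/4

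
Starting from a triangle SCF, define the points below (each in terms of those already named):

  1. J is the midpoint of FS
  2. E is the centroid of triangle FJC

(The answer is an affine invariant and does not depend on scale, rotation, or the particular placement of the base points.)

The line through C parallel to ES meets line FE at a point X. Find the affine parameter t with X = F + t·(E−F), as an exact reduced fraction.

Work in coordinates with S = (0, 0), C = (1, 0), F = (0, 1).
1. J is the midpoint of FS ⇒ J = (0, 1/2)
2. E is the centroid of triangle FJC ⇒ E = (1/3, 1/2)
through C parallel to ES: direction (-1/3, -1/2); meets FE at X = (5/6, -1/4)
X = F + t·(E−F) with t = 5/2

t = 5/2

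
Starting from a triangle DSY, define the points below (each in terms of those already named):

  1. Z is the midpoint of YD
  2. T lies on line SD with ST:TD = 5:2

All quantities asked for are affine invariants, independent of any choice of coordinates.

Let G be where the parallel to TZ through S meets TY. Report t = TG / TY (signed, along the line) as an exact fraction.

t = 5/2

Assign D = (0, 0), S = (1, 0), Y = (0, 1) — the answer is frame-independent, so this choice is without loss of generality.
1. Z is the midpoint of YD ⇒ Z = (0, 1/2)
2. T lies on line SD with ST:TD = 5:2 ⇒ T = (2/7, 0)
through S parallel to TZ: direction (-2/7, 1/2); meets TY at G = (-3/7, 5/2)
G = T + t·(Y−T) with t = 5/2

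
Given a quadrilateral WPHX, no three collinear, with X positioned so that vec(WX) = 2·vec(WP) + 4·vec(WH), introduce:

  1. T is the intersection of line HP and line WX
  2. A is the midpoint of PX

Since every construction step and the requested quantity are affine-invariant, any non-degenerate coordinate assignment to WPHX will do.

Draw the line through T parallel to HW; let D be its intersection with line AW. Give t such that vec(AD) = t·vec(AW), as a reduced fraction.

t = 7/9

Choose coordinates W = (0, 0), P = (1, 0), H = (0, 1), X = (2, 4).
1. T is the intersection of line HP and line WX ⇒ T = (1/3, 2/3)
2. A is the midpoint of PX ⇒ A = (3/2, 2)
through T parallel to HW: direction (0, -1); meets AW at D = (1/3, 4/9)
D = A + t·(W−A) with t = 7/9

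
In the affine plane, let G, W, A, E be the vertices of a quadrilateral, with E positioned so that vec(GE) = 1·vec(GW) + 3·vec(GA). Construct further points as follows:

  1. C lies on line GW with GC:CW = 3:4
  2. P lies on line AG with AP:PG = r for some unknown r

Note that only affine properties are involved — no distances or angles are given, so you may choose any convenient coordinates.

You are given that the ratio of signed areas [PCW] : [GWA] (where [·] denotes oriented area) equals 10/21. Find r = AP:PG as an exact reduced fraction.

r = 1/5

Assign G = (0, 0), W = (1, 0), A = (0, 1), E = (1, 3) — the answer is frame-independent, so this choice is without loss of generality.
1. C lies on line GW with GC:CW = 3:4 ⇒ C = (3/7, 0)
2. With AP:PG = r, write λ = r/(r+1) so P = A + λ·(G−A); P is affine-linear in λ
Every point depending on P is an affine combination of P and λ-independent points, so each such coordinate is linear in λ; the λ² term in each signed area is a multiple of (G−A)×(G−A) = 0, so 2·[PCW] and 2·[GWA] are each linear in λ. Evaluating at λ=0 and λ=1:
  2·[PCW] = -4/7·λ + 4/7,   2·[GWA] = 1
So [PCW]:[GWA] = (-4/7·λ + 4/7) / (1). Setting this equal to 10/21:
  -4/7·λ + 4/7 = 10/21·(1)  ⇒  λ = 1/6
Then r = λ/(1−λ) = (1/6)/(5/6) = 1/5. Check: with r = 1/5, P = (0, 5/6) and [PCW]:[GWA] = 10/21 as required.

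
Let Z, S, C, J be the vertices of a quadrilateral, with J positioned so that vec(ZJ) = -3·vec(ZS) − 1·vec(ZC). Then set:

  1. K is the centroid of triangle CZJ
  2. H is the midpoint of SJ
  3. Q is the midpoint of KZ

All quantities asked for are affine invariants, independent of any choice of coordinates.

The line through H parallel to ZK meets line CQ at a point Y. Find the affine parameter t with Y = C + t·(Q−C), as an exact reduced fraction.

t = 3/2

Set Z = (0, 0), S = (1, 0), C = (0, 1), J = (-3, -1); any affine frame gives the same invariant.
1. K is the centroid of triangle CZJ ⇒ K = (-1, 0)
2. H is the midpoint of SJ ⇒ H = (-1, -1/2)
3. Q is the midpoint of KZ ⇒ Q = (-1/2, 0)
through H parallel to ZK: direction (-1, 0); meets CQ at Y = (-3/4, -1/2)
Y = C + t·(Q−C) with t = 3/2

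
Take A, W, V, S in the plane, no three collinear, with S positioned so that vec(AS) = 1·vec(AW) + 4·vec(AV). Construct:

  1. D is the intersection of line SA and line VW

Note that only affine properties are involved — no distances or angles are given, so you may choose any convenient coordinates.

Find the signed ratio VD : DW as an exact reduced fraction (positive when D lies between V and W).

Work in coordinates with A = (0, 0), W = (1, 0), V = (0, 1), S = (1, 4).
1. D is the intersection of line SA and line VW ⇒ D = (1/5, 4/5)
D = V + t·(W−V) with t = 1/5, so VD:DW = t:(1−t) = 1/5:4/5

VD:DW = 1/4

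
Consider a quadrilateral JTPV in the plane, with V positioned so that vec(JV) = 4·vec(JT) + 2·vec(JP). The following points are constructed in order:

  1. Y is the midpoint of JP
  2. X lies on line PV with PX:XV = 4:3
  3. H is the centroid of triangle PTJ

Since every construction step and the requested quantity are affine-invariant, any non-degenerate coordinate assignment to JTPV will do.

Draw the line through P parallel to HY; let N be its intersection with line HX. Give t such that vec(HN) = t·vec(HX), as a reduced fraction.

t = 7/31

Choose coordinates J = (0, 0), T = (1, 0), P = (0, 1), V = (4, 2).
1. Y is the midpoint of JP ⇒ Y = (0, 1/2)
2. X lies on line PV with PX:XV = 4:3 ⇒ X = (16/7, 11/7)
3. H is the centroid of triangle PTJ ⇒ H = (1/3, 1/3)
through P parallel to HY: direction (-1/3, 1/6); meets HX at N = (24/31, 19/31)
N = H + t·(X−H) with t = 7/31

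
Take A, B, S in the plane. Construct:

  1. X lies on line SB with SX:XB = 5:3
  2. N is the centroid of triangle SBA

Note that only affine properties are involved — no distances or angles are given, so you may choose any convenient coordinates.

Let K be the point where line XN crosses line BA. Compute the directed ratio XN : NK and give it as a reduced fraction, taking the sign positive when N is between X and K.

XN:NK = 1/8

Work in coordinates with A = (0, 0), B = (1, 0), S = (0, 1).
1. X lies on line SB with SX:XB = 5:3 ⇒ X = (5/8, 3/8)
2. N is the centroid of triangle SBA ⇒ N = (1/3, 1/3)
line XN meets BA at K = (-2, 0)
N = X + t·(K−X) with t = 1/9, so XN:NK = 1/9:8/9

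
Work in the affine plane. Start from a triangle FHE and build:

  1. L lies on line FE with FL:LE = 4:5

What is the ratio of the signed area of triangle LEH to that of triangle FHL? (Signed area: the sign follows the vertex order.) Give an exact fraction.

Choose coordinates F = (0, 0), H = (1, 0), E = (0, 1).
1. L lies on line FE with FL:LE = 4:5 ⇒ L = (0, 4/9)
2·[LEH] = -5/9, 2·[FHL] = 4/9
[LEH]:[FHL] = -5/9:4/9 = -5/4

[LEH]:[FHL] = -5/4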